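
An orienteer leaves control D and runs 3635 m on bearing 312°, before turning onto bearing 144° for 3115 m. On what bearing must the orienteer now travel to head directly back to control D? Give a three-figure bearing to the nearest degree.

084°

Leg 1 (312°, 3635 m): east 3635 sin 312° = -2701.33, north 3635 cos 312° = 2432.29
Leg 2 (144°, 3115 m): east 3115 sin 144° = 1830.95, north 3115 cos 144° = -2520.09
Net displacement: -870.38 east, -87.80 north. Direction back to start is (870.38, 87.80): bearing = atan2(870.38, 87.80) mod 360° = 84.24° ≈ 084°.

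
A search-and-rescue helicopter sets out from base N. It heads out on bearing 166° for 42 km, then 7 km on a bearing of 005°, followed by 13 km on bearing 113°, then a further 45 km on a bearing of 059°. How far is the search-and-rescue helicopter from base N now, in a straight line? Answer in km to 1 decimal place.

63.3 km

Leg 1 (166°, 42 km): east 42 sin 166° = 10.16, north 42 cos 166° = -40.75
Leg 2 (005°, 7 km): east 7 sin 5° = 0.61, north 7 cos 5° = 6.97
Leg 3 (113°, 13 km): east 13 sin 113° = 11.97, north 13 cos 113° = -5.08
Leg 4 (059°, 45 km): east 45 sin 59° = 38.57, north 45 cos 59° = 23.18
Net: 61.31 east, -15.68 north. Distance = √((61.31)² + (-15.68)²) = 63.284 km.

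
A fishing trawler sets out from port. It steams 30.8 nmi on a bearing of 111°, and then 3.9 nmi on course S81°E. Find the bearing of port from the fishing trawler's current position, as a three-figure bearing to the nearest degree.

Leg 1 (111°, 30.8 nmi): east 30.8 sin 111° = 28.75, north 30.8 cos 111° = -11.04
Leg 2 (S81°E, 3.9 nmi): east 3.9 sin 99° = 3.85, north 3.9 cos 99° = -0.61
Net displacement: 32.61 east, -11.65 north. Direction back to start is (-32.61, 11.65): bearing = atan2(-32.61, 11.65) mod 360° = 289.66° ≈ 290°.

290°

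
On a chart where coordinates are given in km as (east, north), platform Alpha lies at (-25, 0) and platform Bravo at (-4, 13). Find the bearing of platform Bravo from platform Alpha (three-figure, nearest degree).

058°

Δeast = -4 − -25 = 21.00; Δnorth = 13 − 0 = 13.00.
Bearing = atan2(Δeast, Δnorth) mod 360° = 58.24° ≈ 058°.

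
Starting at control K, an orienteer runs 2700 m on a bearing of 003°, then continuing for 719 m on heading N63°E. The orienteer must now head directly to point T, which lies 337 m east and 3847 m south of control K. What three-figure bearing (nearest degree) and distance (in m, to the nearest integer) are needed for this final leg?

184°, 6884 m

Leg 1 (003°, 2700 m): east 2700 sin 3° = 141.31, north 2700 cos 3° = 2696.30
Leg 2 (N63°E, 719 m): east 719 sin 63° = 640.63, north 719 cos 63° = 326.42
Current position: (781.94, 3022.72). Target: (337, -3847). Remaining: Δeast = -444.94, Δnorth = -6869.72.
Bearing = atan2(-444.94, -6869.72) mod 360° = 183.71°; distance = √((-444.94)² + (-6869.72)²) = 6884.113 m.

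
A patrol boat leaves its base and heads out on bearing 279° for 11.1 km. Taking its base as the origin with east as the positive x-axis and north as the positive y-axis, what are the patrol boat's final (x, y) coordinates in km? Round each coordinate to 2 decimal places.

(-10.96, 1.74)

Leg 1 (279°, 11.1 km): east 11.1 sin 279° = -10.96, north 11.1 cos 279° = 1.74
Summing: -10.96 km east, 1.74 km north → (-10.96, 1.74).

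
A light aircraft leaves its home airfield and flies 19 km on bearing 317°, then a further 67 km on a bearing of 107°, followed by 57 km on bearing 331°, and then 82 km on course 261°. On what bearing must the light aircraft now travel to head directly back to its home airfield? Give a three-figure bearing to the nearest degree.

119°

Leg 1 (317°, 19 km): east 19 sin 317° = -12.96, north 19 cos 317° = 13.90
Leg 2 (107°, 67 km): east 67 sin 107° = 64.07, north 67 cos 107° = -19.59
Leg 3 (331°, 57 km): east 57 sin 331° = -27.63, north 57 cos 331° = 49.85
Leg 4 (261°, 82 km): east 82 sin 261° = -80.99, north 82 cos 261° = -12.83
Net displacement: -57.51 east, 31.33 north. Direction back to start is (57.51, -31.33): bearing = atan2(57.51, -31.33) mod 360° = 118.58° ≈ 119°.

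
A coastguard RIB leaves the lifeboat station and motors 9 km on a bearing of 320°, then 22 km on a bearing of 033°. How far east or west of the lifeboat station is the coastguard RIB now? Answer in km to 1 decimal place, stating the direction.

6.2 km east

Leg 1 (320°, 9 km): east 9 sin 320° = -5.79, north 9 cos 320° = 6.89
Leg 2 (033°, 22 km): east 22 sin 33° = 11.98, north 22 cos 33° = 18.45
Net east component: 6.20 km.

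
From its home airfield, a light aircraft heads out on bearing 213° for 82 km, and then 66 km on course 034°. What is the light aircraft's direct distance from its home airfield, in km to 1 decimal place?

Leg 1 (213°, 82 km): east 82 sin 213° = -44.66, north 82 cos 213° = -68.77
Leg 2 (034°, 66 km): east 66 sin 34° = 36.91, north 66 cos 34° = 54.72
Net: -7.75 east, -14.05 north. Distance = √((-7.75)² + (-14.05)²) = 16.051 km.

16.1 km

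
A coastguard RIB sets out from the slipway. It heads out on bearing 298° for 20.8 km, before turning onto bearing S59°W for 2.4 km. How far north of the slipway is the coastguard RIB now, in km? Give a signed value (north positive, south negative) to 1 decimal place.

Leg 1 (298°, 20.8 km): east 20.8 sin 298° = -18.37, north 20.8 cos 298° = 9.77
Leg 2 (S59°W, 2.4 km): east 2.4 sin 239° = -2.06, north 2.4 cos 239° = -1.24
Net north component: 8.53 km.

8.5 km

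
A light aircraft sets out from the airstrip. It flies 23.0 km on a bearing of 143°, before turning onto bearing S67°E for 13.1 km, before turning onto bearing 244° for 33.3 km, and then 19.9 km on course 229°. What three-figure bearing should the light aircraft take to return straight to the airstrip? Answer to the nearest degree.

Leg 1 (143°, 23.0 km): east 23.0 sin 143° = 13.84, north 23.0 cos 143° = -18.37
Leg 2 (S67°E, 13.1 km): east 13.1 sin 113° = 12.06, north 13.1 cos 113° = -5.12
Leg 3 (244°, 33.3 km): east 33.3 sin 244° = -29.93, north 33.3 cos 244° = -14.60
Leg 4 (229°, 19.9 km): east 19.9 sin 229° = -15.02, north 19.9 cos 229° = -13.06
Net displacement: -19.05 east, -51.14 north. Direction back to start is (19.05, 51.14): bearing = atan2(19.05, 51.14) mod 360° = 20.43° ≈ 020°.

020°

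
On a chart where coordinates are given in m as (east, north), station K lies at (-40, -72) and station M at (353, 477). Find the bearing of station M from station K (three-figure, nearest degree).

Δeast = 353 − -40 = 393.00; Δnorth = 477 − -72 = 549.00.
Bearing = atan2(Δeast, Δnorth) mod 360° = 35.60° ≈ 036°.

036°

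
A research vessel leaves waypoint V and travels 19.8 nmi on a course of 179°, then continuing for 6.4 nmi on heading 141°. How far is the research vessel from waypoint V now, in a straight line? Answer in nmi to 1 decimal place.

25.2 nmi

Leg 1 (179°, 19.8 nmi): east 19.8 sin 179° = 0.35, north 19.8 cos 179° = -19.80
Leg 2 (141°, 6.4 nmi): east 6.4 sin 141° = 4.03, north 6.4 cos 141° = -4.97
Net: 4.37 east, -24.77 north. Distance = √((4.37)² + (-24.77)²) = 25.154 nmi.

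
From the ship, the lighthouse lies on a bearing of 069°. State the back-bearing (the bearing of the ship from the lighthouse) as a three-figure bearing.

Back-bearing = 069° + 180° = 249°.

249°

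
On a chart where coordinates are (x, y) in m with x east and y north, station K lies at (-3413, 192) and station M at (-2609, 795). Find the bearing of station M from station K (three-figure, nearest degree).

Δeast = -2609 − -3413 = 804.00; Δnorth = 795 − 192 = 603.00.
Bearing = atan2(Δeast, Δnorth) mod 360° = 53.13° ≈ 053°.

053°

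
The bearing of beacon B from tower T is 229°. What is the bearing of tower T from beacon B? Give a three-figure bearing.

049°

Back-bearing = 229° − 180° = 049°.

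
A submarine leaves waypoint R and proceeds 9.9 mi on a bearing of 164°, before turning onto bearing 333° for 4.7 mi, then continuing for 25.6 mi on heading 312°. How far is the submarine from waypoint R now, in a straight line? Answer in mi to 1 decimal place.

21.9 mi

Leg 1 (164°, 9.9 mi): east 9.9 sin 164° = 2.73, north 9.9 cos 164° = -9.52
Leg 2 (333°, 4.7 mi): east 4.7 sin 333° = -2.13, north 4.7 cos 333° = 4.19
Leg 3 (312°, 25.6 mi): east 25.6 sin 312° = -19.02, north 25.6 cos 312° = 17.13
Net: -18.43 east, 11.80 north. Distance = √((-18.43)² + (11.80)²) = 21.884 mi.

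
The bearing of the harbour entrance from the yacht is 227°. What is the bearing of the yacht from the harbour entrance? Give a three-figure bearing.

047°

Back-bearing = 227° − 180° = 047°.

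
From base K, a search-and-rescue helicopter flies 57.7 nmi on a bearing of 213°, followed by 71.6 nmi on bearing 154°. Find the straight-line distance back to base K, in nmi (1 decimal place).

112.7 nmi

Leg 1 (213°, 57.7 nmi): east 57.7 sin 213° = -31.43, north 57.7 cos 213° = -48.39
Leg 2 (154°, 71.6 nmi): east 71.6 sin 154° = 31.39, north 71.6 cos 154° = -64.35
Net: -0.04 east, -112.74 north. Distance = √((-0.04)² + (-112.74)²) = 112.745 nmi.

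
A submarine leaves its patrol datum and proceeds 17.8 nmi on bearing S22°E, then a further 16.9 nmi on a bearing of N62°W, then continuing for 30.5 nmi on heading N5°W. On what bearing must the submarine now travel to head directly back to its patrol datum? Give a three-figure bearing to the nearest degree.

153°

Leg 1 (S22°E, 17.8 nmi): east 17.8 sin 158° = 6.67, north 17.8 cos 158° = -16.50
Leg 2 (N62°W, 16.9 nmi): east 16.9 sin 298° = -14.92, north 16.9 cos 298° = 7.93
Leg 3 (N5°W, 30.5 nmi): east 30.5 sin 355° = -2.66, north 30.5 cos 355° = 30.38
Net displacement: -10.91 east, 21.81 north. Direction back to start is (10.91, -21.81): bearing = atan2(10.91, -21.81) mod 360° = 153.42° ≈ 153°.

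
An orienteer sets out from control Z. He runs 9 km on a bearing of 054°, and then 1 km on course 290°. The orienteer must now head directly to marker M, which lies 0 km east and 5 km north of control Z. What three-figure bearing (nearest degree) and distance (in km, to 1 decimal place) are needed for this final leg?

264°, 6.4 km

Leg 1 (054°, 9 km): east 9 sin 54° = 7.28, north 9 cos 54° = 5.29
Leg 2 (290°, 1 km): east 1 sin 290° = -0.94, north 1 cos 290° = 0.34
Current position: (6.34, 5.63). Target: (0, 5). Remaining: Δeast = -6.34, Δnorth = -0.63.
Bearing = atan2(-6.34, -0.63) mod 360° = 264.31°; distance = √((-6.34)² + (-0.63)²) = 6.373 km.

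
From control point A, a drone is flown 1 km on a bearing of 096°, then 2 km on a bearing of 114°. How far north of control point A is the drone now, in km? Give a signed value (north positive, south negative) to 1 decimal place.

Leg 1 (096°, 1 km): east 1 sin 96° = 0.99, north 1 cos 96° = -0.10
Leg 2 (114°, 2 km): east 2 sin 114° = 1.83, north 2 cos 114° = -0.81
Net north component: -0.92 km.

-0.9 km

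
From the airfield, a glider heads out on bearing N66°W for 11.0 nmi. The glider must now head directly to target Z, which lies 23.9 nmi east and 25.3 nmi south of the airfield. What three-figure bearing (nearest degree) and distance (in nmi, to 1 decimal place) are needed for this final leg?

131°, 45.2 nmi

Leg 1 (N66°W, 11.0 nmi): east 11.0 sin 294° = -10.05, north 11.0 cos 294° = 4.47
Current position: (-10.05, 4.47). Target: (23.9, -25.3). Remaining: Δeast = 33.95, Δnorth = -29.77.
Bearing = atan2(33.95, -29.77) mod 360° = 131.25°; distance = √((33.95)² + (-29.77)²) = 45.156 nmi.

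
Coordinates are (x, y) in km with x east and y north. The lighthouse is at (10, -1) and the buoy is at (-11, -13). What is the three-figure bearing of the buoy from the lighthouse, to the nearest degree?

240°

Δeast = -11 − 10 = -21.00; Δnorth = -13 − -1 = -12.00.
Bearing = atan2(Δeast, Δnorth) mod 360° = 240.26° ≈ 240°.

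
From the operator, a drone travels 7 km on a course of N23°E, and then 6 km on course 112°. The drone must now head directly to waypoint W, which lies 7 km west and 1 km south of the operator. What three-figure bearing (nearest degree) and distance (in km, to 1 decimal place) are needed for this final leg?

251°, 16.2 km

Leg 1 (N23°E, 7 km): east 7 sin 23° = 2.74, north 7 cos 23° = 6.44
Leg 2 (112°, 6 km): east 6 sin 112° = 5.56, north 6 cos 112° = -2.25
Current position: (8.30, 4.20). Target: (-7, -1). Remaining: Δeast = -15.30, Δnorth = -5.20.
Bearing = atan2(-15.30, -5.20) mod 360° = 251.24°; distance = √((-15.30)² + (-5.20)²) = 16.157 km.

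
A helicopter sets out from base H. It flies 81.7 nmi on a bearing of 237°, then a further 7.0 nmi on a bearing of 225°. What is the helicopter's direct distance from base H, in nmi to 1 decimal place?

88.6 nmi

Leg 1 (237°, 81.7 nmi): east 81.7 sin 237° = -68.52, north 81.7 cos 237° = -44.50
Leg 2 (225°, 7.0 nmi): east 7.0 sin 225° = -4.95, north 7.0 cos 225° = -4.95
Net: -73.47 east, -49.45 north. Distance = √((-73.47)² + (-49.45)²) = 88.559 nmi.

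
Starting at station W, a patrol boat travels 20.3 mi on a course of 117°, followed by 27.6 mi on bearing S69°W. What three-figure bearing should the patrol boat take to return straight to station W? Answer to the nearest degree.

Leg 1 (117°, 20.3 mi): east 20.3 sin 117° = 18.09, north 20.3 cos 117° = -9.22
Leg 2 (S69°W, 27.6 mi): east 27.6 sin 249° = -25.77, north 27.6 cos 249° = -9.89
Net displacement: -7.68 east, -19.11 north. Direction back to start is (7.68, 19.11): bearing = atan2(7.68, 19.11) mod 360° = 21.90° ≈ 022°.

022°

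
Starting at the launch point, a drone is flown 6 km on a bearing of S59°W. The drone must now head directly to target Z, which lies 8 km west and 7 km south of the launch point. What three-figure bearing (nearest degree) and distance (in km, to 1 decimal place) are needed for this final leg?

216°, 4.8 km

Leg 1 (S59°W, 6 km): east 6 sin 239° = -5.14, north 6 cos 239° = -3.09
Current position: (-5.14, -3.09). Target: (-8, -7). Remaining: Δeast = -2.86, Δnorth = -3.91.
Bearing = atan2(-2.86, -3.91) mod 360° = 216.16°; distance = √((-2.86)² + (-3.91)²) = 4.842 km.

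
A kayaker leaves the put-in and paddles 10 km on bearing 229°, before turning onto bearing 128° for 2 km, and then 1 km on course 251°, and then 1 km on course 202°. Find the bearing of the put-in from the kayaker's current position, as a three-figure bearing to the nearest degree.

Leg 1 (229°, 10 km): east 10 sin 229° = -7.55, north 10 cos 229° = -6.56
Leg 2 (128°, 2 km): east 2 sin 128° = 1.58, north 2 cos 128° = -1.23
Leg 3 (251°, 1 km): east 1 sin 251° = -0.95, north 1 cos 251° = -0.33
Leg 4 (202°, 1 km): east 1 sin 202° = -0.37, north 1 cos 202° = -0.93
Net displacement: -7.29 east, -9.04 north. Direction back to start is (7.29, 9.04): bearing = atan2(7.29, 9.04) mod 360° = 38.87° ≈ 039°.

039°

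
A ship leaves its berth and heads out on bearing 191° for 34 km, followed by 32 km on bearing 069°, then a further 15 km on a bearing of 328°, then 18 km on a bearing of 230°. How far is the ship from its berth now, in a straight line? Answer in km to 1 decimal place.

20.8 km

Leg 1 (191°, 34 km): east 34 sin 191° = -6.49, north 34 cos 191° = -33.38
Leg 2 (069°, 32 km): east 32 sin 69° = 29.87, north 32 cos 69° = 11.47
Leg 3 (328°, 15 km): east 15 sin 328° = -7.95, north 15 cos 328° = 12.72
Leg 4 (230°, 18 km): east 18 sin 230° = -13.79, north 18 cos 230° = -11.57
Net: 1.65 east, -20.76 north. Distance = √((1.65)² + (-20.76)²) = 20.822 km.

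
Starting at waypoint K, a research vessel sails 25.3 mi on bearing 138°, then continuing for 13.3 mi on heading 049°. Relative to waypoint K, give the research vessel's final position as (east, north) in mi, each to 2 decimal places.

(26.97, -10.08)

Leg 1 (138°, 25.3 mi): east 25.3 sin 138° = 16.93, north 25.3 cos 138° = -18.80
Leg 2 (049°, 13.3 mi): east 13.3 sin 49° = 10.04, north 13.3 cos 49° = 8.73
Summing: 26.97 mi east, -10.08 mi north → (26.97, -10.08).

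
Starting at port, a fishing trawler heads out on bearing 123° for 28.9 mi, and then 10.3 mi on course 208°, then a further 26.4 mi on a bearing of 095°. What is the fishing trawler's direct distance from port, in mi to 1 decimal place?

53.2 mi

Leg 1 (123°, 28.9 mi): east 28.9 sin 123° = 24.24, north 28.9 cos 123° = -15.74
Leg 2 (208°, 10.3 mi): east 10.3 sin 208° = -4.84, north 10.3 cos 208° = -9.09
Leg 3 (095°, 26.4 mi): east 26.4 sin 95° = 26.30, north 26.4 cos 95° = -2.30
Net: 45.70 east, -27.14 north. Distance = √((45.70)² + (-27.14)²) = 53.150 mi.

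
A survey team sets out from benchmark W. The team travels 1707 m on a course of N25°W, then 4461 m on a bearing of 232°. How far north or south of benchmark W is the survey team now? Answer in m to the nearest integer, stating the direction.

Leg 1 (N25°W, 1707 m): east 1707 sin 335° = -721.41, north 1707 cos 335° = 1547.07
Leg 2 (232°, 4461 m): east 4461 sin 232° = -3515.32, north 4461 cos 232° = -2746.47
Net north component: -1199.40 m.

1199 m south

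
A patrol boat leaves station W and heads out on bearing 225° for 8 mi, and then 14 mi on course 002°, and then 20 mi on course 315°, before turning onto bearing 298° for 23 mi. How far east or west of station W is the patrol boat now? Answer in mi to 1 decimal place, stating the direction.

Leg 1 (225°, 8 mi): east 8 sin 225° = -5.66, north 8 cos 225° = -5.66
Leg 2 (002°, 14 mi): east 14 sin 2° = 0.49, north 14 cos 2° = 13.99
Leg 3 (315°, 20 mi): east 20 sin 315° = -14.14, north 20 cos 315° = 14.14
Leg 4 (298°, 23 mi): east 23 sin 298° = -20.31, north 23 cos 298° = 10.80
Net east component: -39.62 mi.

39.6 mi west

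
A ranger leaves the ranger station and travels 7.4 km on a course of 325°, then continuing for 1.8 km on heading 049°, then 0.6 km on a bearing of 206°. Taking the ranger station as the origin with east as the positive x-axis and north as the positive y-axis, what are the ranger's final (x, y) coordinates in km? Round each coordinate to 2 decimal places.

(-3.15, 6.70)

Leg 1 (325°, 7.4 km): east 7.4 sin 325° = -4.24, north 7.4 cos 325° = 6.06
Leg 2 (049°, 1.8 km): east 1.8 sin 49° = 1.36, north 1.8 cos 49° = 1.18
Leg 3 (206°, 0.6 km): east 0.6 sin 206° = -0.26, north 0.6 cos 206° = -0.54
Summing: -3.15 km east, 6.70 km north → (-3.15, 6.70).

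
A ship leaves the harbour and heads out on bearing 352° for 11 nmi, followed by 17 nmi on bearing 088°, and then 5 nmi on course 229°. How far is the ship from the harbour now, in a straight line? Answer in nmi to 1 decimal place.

14.3 nmi

Leg 1 (352°, 11 nmi): east 11 sin 352° = -1.53, north 11 cos 352° = 10.89
Leg 2 (088°, 17 nmi): east 17 sin 88° = 16.99, north 17 cos 88° = 0.59
Leg 3 (229°, 5 nmi): east 5 sin 229° = -3.77, north 5 cos 229° = -3.28
Net: 11.69 east, 8.21 north. Distance = √((11.69)² + (8.21)²) = 14.279 nmi.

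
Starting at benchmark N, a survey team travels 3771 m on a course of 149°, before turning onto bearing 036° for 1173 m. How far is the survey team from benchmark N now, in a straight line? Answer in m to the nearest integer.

Leg 1 (149°, 3771 m): east 3771 sin 149° = 1942.21, north 3771 cos 149° = -3232.38
Leg 2 (036°, 1173 m): east 1173 sin 36° = 689.47, north 1173 cos 36° = 948.98
Net: 2631.68 east, -2283.40 north. Distance = √((2631.68)² + (-2283.40)²) = 3484.202 m.

3484 m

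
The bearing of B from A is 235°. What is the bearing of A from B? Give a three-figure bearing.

055°

Back-bearing = 235° − 180° = 055°.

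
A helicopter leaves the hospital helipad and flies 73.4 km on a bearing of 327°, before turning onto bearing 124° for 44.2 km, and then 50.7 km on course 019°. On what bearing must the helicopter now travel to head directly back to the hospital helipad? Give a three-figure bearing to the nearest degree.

189°

Leg 1 (327°, 73.4 km): east 73.4 sin 327° = -39.98, north 73.4 cos 327° = 61.56
Leg 2 (124°, 44.2 km): east 44.2 sin 124° = 36.64, north 44.2 cos 124° = -24.72
Leg 3 (019°, 50.7 km): east 50.7 sin 19° = 16.51, north 50.7 cos 19° = 47.94
Net displacement: 13.17 east, 84.78 north. Direction back to start is (-13.17, -84.78): bearing = atan2(-13.17, -84.78) mod 360° = 188.83° ≈ 189°.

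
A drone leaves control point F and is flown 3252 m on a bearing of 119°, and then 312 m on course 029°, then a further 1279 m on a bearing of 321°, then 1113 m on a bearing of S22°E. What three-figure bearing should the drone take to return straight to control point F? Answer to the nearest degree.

297°

Leg 1 (119°, 3252 m): east 3252 sin 119° = 2844.26, north 3252 cos 119° = -1576.60
Leg 2 (029°, 312 m): east 312 sin 29° = 151.26, north 312 cos 29° = 272.88
Leg 3 (321°, 1279 m): east 1279 sin 321° = -804.90, north 1279 cos 321° = 993.97
Leg 4 (S22°E, 1113 m): east 1113 sin 158° = 416.94, north 1113 cos 158° = -1031.96
Net displacement: 2607.56 east, -1341.71 north. Direction back to start is (-2607.56, 1341.71): bearing = atan2(-2607.56, 1341.71) mod 360° = 297.23° ≈ 297°.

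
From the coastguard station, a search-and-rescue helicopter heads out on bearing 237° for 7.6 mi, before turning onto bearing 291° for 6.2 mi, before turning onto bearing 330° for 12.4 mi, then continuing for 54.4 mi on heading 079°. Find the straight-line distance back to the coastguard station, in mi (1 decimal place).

Leg 1 (237°, 7.6 mi): east 7.6 sin 237° = -6.37, north 7.6 cos 237° = -4.14
Leg 2 (291°, 6.2 mi): east 6.2 sin 291° = -5.79, north 6.2 cos 291° = 2.22
Leg 3 (330°, 12.4 mi): east 12.4 sin 330° = -6.20, north 12.4 cos 330° = 10.74
Leg 4 (079°, 54.4 mi): east 54.4 sin 79° = 53.40, north 54.4 cos 79° = 10.38
Net: 35.04 east, 19.20 north. Distance = √((35.04)² + (19.20)²) = 39.955 mi.

40.0 mi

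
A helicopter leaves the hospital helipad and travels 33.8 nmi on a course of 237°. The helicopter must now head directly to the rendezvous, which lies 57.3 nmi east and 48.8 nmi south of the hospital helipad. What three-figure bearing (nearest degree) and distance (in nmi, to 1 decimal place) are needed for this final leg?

110°, 90.9 nmi

Leg 1 (237°, 33.8 nmi): east 33.8 sin 237° = -28.35, north 33.8 cos 237° = -18.41
Current position: (-28.35, -18.41). Target: (57.3, -48.8). Remaining: Δeast = 85.65, Δnorth = -30.39.
Bearing = atan2(85.65, -30.39) mod 360° = 109.54°; distance = √((85.65)² + (-30.39)²) = 90.879 nmi.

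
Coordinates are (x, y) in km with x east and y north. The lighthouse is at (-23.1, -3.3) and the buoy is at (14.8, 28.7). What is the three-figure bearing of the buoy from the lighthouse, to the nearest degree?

050°

Δeast = 14.8 − -23.1 = 37.90; Δnorth = 28.7 − -3.3 = 32.00.
Bearing = atan2(Δeast, Δnorth) mod 360° = 49.82° ≈ 050°.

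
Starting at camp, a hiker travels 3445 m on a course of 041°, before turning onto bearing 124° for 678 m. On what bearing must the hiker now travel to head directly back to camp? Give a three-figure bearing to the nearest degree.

232°

Leg 1 (041°, 3445 m): east 3445 sin 41° = 2260.12, north 3445 cos 41° = 2599.97
Leg 2 (124°, 678 m): east 678 sin 124° = 562.09, north 678 cos 124° = -379.13
Net displacement: 2822.21 east, 2220.84 north. Direction back to start is (-2822.21, -2220.84): bearing = atan2(-2822.21, -2220.84) mod 360° = 231.80° ≈ 232°.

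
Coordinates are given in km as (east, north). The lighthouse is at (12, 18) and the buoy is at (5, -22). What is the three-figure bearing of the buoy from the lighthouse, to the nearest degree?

190°

Δeast = 5 − 12 = -7.00; Δnorth = -22 − 18 = -40.00.
Bearing = atan2(Δeast, Δnorth) mod 360° = 189.93° ≈ 190°.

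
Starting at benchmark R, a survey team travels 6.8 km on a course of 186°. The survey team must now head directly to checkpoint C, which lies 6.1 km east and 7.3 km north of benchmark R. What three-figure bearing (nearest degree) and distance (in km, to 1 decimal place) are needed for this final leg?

026°, 15.6 km

Leg 1 (186°, 6.8 km): east 6.8 sin 186° = -0.71, north 6.8 cos 186° = -6.76
Current position: (-0.71, -6.76). Target: (6.1, 7.3). Remaining: Δeast = 6.81, Δnorth = 14.06.
Bearing = atan2(6.81, 14.06) mod 360° = 25.84°; distance = √((6.81)² + (14.06)²) = 15.625 km.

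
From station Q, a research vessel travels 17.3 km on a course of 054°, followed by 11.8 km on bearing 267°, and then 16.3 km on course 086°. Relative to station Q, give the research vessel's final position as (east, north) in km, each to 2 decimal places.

(18.47, 10.69)

Leg 1 (054°, 17.3 km): east 17.3 sin 54° = 14.00, north 17.3 cos 54° = 10.17
Leg 2 (267°, 11.8 km): east 11.8 sin 267° = -11.78, north 11.8 cos 267° = -0.62
Leg 3 (086°, 16.3 km): east 16.3 sin 86° = 16.26, north 16.3 cos 86° = 1.14
Summing: 18.47 km east, 10.69 km north → (18.47, 10.69).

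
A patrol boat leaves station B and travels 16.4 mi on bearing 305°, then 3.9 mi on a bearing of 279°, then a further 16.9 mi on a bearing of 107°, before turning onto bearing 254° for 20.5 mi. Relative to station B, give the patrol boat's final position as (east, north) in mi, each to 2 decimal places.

Leg 1 (305°, 16.4 mi): east 16.4 sin 305° = -13.43, north 16.4 cos 305° = 9.41
Leg 2 (279°, 3.9 mi): east 3.9 sin 279° = -3.85, north 3.9 cos 279° = 0.61
Leg 3 (107°, 16.9 mi): east 16.9 sin 107° = 16.16, north 16.9 cos 107° = -4.94
Leg 4 (254°, 20.5 mi): east 20.5 sin 254° = -19.71, north 20.5 cos 254° = -5.65
Summing: -20.83 mi east, -0.57 mi north → (-20.83, -0.57).

(-20.83, -0.57)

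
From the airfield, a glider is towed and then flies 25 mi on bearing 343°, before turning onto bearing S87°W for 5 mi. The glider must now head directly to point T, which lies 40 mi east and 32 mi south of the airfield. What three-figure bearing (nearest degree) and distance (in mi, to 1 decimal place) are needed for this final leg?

137°, 76.4 mi

Leg 1 (343°, 25 mi): east 25 sin 343° = -7.31, north 25 cos 343° = 23.91
Leg 2 (S87°W, 5 mi): east 5 sin 267° = -4.99, north 5 cos 267° = -0.26
Current position: (-12.30, 23.65). Target: (40, -32). Remaining: Δeast = 52.30, Δnorth = -55.65.
Bearing = atan2(52.30, -55.65) mod 360° = 136.77°; distance = √((52.30)² + (-55.65)²) = 76.368 mi.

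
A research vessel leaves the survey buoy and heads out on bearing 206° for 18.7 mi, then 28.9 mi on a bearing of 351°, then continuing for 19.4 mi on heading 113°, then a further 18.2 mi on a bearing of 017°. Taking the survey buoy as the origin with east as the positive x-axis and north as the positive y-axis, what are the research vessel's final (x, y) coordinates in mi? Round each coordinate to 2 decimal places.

Leg 1 (206°, 18.7 mi): east 18.7 sin 206° = -8.20, north 18.7 cos 206° = -16.81
Leg 2 (351°, 28.9 mi): east 28.9 sin 351° = -4.52, north 28.9 cos 351° = 28.54
Leg 3 (113°, 19.4 mi): east 19.4 sin 113° = 17.86, north 19.4 cos 113° = -7.58
Leg 4 (017°, 18.2 mi): east 18.2 sin 17° = 5.32, north 18.2 cos 17° = 17.40
Summing: 10.46 mi east, 21.56 mi north → (10.46, 21.56).

(10.46, 21.56)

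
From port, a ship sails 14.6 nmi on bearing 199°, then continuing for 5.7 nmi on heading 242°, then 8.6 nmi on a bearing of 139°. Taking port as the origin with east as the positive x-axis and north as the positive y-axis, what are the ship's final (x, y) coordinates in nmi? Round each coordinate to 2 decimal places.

Leg 1 (199°, 14.6 nmi): east 14.6 sin 199° = -4.75, north 14.6 cos 199° = -13.80
Leg 2 (242°, 5.7 nmi): east 5.7 sin 242° = -5.03, north 5.7 cos 242° = -2.68
Leg 3 (139°, 8.6 nmi): east 8.6 sin 139° = 5.64, north 8.6 cos 139° = -6.49
Summing: -4.14 nmi east, -22.97 nmi north → (-4.14, -22.97).

(-4.14, -22.97)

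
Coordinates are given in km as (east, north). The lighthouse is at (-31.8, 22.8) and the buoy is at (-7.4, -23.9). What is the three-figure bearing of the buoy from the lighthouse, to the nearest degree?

152°

Δeast = -7.4 − -31.8 = 24.40; Δnorth = -23.9 − 22.8 = -46.70.
Bearing = atan2(Δeast, Δnorth) mod 360° = 152.41° ≈ 152°.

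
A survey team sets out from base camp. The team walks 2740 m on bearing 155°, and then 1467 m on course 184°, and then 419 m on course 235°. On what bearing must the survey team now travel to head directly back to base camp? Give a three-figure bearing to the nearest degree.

Leg 1 (155°, 2740 m): east 2740 sin 155° = 1157.97, north 2740 cos 155° = -2483.28
Leg 2 (184°, 1467 m): east 1467 sin 184° = -102.33, north 1467 cos 184° = -1463.43
Leg 3 (235°, 419 m): east 419 sin 235° = -343.22, north 419 cos 235° = -240.33
Net displacement: 712.42 east, -4187.04 north. Direction back to start is (-712.42, 4187.04): bearing = atan2(-712.42, 4187.04) mod 360° = 350.34° ≈ 350°.

350°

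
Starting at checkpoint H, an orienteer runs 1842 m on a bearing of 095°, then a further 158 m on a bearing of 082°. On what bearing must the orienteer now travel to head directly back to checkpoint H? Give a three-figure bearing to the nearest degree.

Leg 1 (095°, 1842 m): east 1842 sin 95° = 1834.99, north 1842 cos 95° = -160.54
Leg 2 (082°, 158 m): east 158 sin 82° = 156.46, north 158 cos 82° = 21.99
Net displacement: 1991.45 east, -138.55 north. Direction back to start is (-1991.45, 138.55): bearing = atan2(-1991.45, 138.55) mod 360° = 273.98° ≈ 274°.

274°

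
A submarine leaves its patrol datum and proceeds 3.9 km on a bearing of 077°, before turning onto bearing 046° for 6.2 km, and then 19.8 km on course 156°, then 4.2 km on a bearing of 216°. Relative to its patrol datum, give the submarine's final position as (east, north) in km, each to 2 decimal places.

Leg 1 (077°, 3.9 km): east 3.9 sin 77° = 3.80, north 3.9 cos 77° = 0.88
Leg 2 (046°, 6.2 km): east 6.2 sin 46° = 4.46, north 6.2 cos 46° = 4.31
Leg 3 (156°, 19.8 km): east 19.8 sin 156° = 8.05, north 19.8 cos 156° = -18.09
Leg 4 (216°, 4.2 km): east 4.2 sin 216° = -2.47, north 4.2 cos 216° = -3.40
Summing: 13.84 km east, -16.30 km north → (13.84, -16.30).

(13.84, -16.30)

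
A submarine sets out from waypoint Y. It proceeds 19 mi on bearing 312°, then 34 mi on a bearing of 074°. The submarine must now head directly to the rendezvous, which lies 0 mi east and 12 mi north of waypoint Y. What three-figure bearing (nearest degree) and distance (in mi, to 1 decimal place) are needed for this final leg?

241°, 21.1 mi

Leg 1 (312°, 19 mi): east 19 sin 312° = -14.12, north 19 cos 312° = 12.71
Leg 2 (074°, 34 mi): east 34 sin 74° = 32.68, north 34 cos 74° = 9.37
Current position: (18.56, 22.09). Target: (0, 12). Remaining: Δeast = -18.56, Δnorth = -10.09.
Bearing = atan2(-18.56, -10.09) mod 360° = 241.49°; distance = √((-18.56)² + (-10.09)²) = 21.126 mi.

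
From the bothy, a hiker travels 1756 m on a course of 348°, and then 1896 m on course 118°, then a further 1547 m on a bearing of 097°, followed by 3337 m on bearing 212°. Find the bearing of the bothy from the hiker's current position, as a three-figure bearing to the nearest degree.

334°

Leg 1 (348°, 1756 m): east 1756 sin 348° = -365.09, north 1756 cos 348° = 1717.63
Leg 2 (118°, 1896 m): east 1896 sin 118° = 1674.07, north 1896 cos 118° = -890.12
Leg 3 (097°, 1547 m): east 1547 sin 97° = 1535.47, north 1547 cos 97° = -188.53
Leg 4 (212°, 3337 m): east 3337 sin 212° = -1768.34, north 3337 cos 212° = -2829.94
Net displacement: 1076.10 east, -2190.96 north. Direction back to start is (-1076.10, 2190.96): bearing = atan2(-1076.10, 2190.96) mod 360° = 333.84° ≈ 334°.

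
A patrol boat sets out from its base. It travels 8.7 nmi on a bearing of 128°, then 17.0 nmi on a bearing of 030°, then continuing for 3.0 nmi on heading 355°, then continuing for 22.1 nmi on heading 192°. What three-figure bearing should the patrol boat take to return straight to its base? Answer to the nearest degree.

Leg 1 (128°, 8.7 nmi): east 8.7 sin 128° = 6.86, north 8.7 cos 128° = -5.36
Leg 2 (030°, 17.0 nmi): east 17.0 sin 30° = 8.50, north 17.0 cos 30° = 14.72
Leg 3 (355°, 3.0 nmi): east 3.0 sin 355° = -0.26, north 3.0 cos 355° = 2.99
Leg 4 (192°, 22.1 nmi): east 22.1 sin 192° = -4.59, north 22.1 cos 192° = -21.62
Net displacement: 10.50 east, -9.26 north. Direction back to start is (-10.50, 9.26): bearing = atan2(-10.50, 9.26) mod 360° = 311.42° ≈ 311°.

311°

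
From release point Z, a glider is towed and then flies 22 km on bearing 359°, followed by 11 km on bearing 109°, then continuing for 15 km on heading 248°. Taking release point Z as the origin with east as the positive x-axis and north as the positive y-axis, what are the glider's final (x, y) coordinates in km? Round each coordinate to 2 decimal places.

Leg 1 (359°, 22 km): east 22 sin 359° = -0.38, north 22 cos 359° = 22.00
Leg 2 (109°, 11 km): east 11 sin 109° = 10.40, north 11 cos 109° = -3.58
Leg 3 (248°, 15 km): east 15 sin 248° = -13.91, north 15 cos 248° = -5.62
Summing: -3.89 km east, 12.80 km north → (-3.89, 12.80).

(-3.89, 12.80)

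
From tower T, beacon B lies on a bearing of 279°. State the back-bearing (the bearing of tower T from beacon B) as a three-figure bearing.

Back-bearing = 279° − 180° = 099°.

099°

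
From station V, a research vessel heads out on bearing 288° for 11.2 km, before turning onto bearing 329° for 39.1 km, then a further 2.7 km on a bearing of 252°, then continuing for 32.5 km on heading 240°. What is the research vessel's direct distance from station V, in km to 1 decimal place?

Leg 1 (288°, 11.2 km): east 11.2 sin 288° = -10.65, north 11.2 cos 288° = 3.46
Leg 2 (329°, 39.1 km): east 39.1 sin 329° = -20.14, north 39.1 cos 329° = 33.52
Leg 3 (252°, 2.7 km): east 2.7 sin 252° = -2.57, north 2.7 cos 252° = -0.83
Leg 4 (240°, 32.5 km): east 32.5 sin 240° = -28.15, north 32.5 cos 240° = -16.25
Net: -61.50 east, 19.89 north. Distance = √((-61.50)² + (19.89)²) = 64.640 km.

64.6 km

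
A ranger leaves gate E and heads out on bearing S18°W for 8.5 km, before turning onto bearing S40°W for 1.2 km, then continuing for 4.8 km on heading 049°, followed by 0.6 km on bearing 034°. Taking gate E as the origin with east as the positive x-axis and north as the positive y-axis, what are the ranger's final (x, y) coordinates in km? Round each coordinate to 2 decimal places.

(0.56, -5.36)

Leg 1 (S18°W, 8.5 km): east 8.5 sin 198° = -2.63, north 8.5 cos 198° = -8.08
Leg 2 (S40°W, 1.2 km): east 1.2 sin 220° = -0.77, north 1.2 cos 220° = -0.92
Leg 3 (049°, 4.8 km): east 4.8 sin 49° = 3.62, north 4.8 cos 49° = 3.15
Leg 4 (034°, 0.6 km): east 0.6 sin 34° = 0.34, north 0.6 cos 34° = 0.50
Summing: 0.56 km east, -5.36 km north → (0.56, -5.36).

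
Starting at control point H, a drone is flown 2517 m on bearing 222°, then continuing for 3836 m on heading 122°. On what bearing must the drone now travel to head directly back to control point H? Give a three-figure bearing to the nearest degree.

Leg 1 (222°, 2517 m): east 2517 sin 222° = -1684.20, north 2517 cos 222° = -1870.50
Leg 2 (122°, 3836 m): east 3836 sin 122° = 3253.11, north 3836 cos 122° = -2032.77
Net displacement: 1568.91 east, -3903.27 north. Direction back to start is (-1568.91, 3903.27): bearing = atan2(-1568.91, 3903.27) mod 360° = 338.10° ≈ 338°.

338°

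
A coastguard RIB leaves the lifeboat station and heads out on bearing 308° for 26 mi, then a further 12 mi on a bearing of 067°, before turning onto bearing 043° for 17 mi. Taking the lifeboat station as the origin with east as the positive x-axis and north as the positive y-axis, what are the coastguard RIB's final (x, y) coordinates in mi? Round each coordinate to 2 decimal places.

Leg 1 (308°, 26 mi): east 26 sin 308° = -20.49, north 26 cos 308° = 16.01
Leg 2 (067°, 12 mi): east 12 sin 67° = 11.05, north 12 cos 67° = 4.69
Leg 3 (043°, 17 mi): east 17 sin 43° = 11.59, north 17 cos 43° = 12.43
Summing: 2.15 mi east, 33.13 mi north → (2.15, 33.13).

(2.15, 33.13)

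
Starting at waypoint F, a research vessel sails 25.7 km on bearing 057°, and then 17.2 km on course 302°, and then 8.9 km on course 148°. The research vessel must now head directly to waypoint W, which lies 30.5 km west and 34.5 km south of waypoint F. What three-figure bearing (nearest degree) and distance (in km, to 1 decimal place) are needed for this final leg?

220°, 65.5 km

Leg 1 (057°, 25.7 km): east 25.7 sin 57° = 21.55, north 25.7 cos 57° = 14.00
Leg 2 (302°, 17.2 km): east 17.2 sin 302° = -14.59, north 17.2 cos 302° = 9.11
Leg 3 (148°, 8.9 km): east 8.9 sin 148° = 4.72, north 8.9 cos 148° = -7.55
Current position: (11.68, 15.56). Target: (-30.5, -34.5). Remaining: Δeast = -42.18, Δnorth = -50.06.
Bearing = atan2(-42.18, -50.06) mod 360° = 220.12°; distance = √((-42.18)² + (-50.06)²) = 65.467 km.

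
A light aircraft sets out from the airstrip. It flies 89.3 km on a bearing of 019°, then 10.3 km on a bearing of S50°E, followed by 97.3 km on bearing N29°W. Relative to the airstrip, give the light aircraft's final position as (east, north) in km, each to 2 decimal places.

(-10.21, 162.91)

Leg 1 (019°, 89.3 km): east 89.3 sin 19° = 29.07, north 89.3 cos 19° = 84.43
Leg 2 (S50°E, 10.3 km): east 10.3 sin 130° = 7.89, north 10.3 cos 130° = -6.62
Leg 3 (N29°W, 97.3 km): east 97.3 sin 331° = -47.17, north 97.3 cos 331° = 85.10
Summing: -10.21 km east, 162.91 km north → (-10.21, 162.91).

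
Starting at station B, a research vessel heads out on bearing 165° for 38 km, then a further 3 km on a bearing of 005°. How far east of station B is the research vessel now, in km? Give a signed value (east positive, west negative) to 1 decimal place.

Leg 1 (165°, 38 km): east 38 sin 165° = 9.84, north 38 cos 165° = -36.71
Leg 2 (005°, 3 km): east 3 sin 5° = 0.26, north 3 cos 5° = 2.99
Net east component: 10.10 km.

10.1 km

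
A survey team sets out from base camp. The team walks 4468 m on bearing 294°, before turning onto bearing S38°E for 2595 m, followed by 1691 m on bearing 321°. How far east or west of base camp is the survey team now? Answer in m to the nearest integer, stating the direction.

Leg 1 (294°, 4468 m): east 4468 sin 294° = -4081.72, north 4468 cos 294° = 1817.30
Leg 2 (S38°E, 2595 m): east 2595 sin 142° = 1597.64, north 2595 cos 142° = -2044.89
Leg 3 (321°, 1691 m): east 1691 sin 321° = -1064.18, north 1691 cos 321° = 1314.15
Net east component: -3548.26 m.

3548 m west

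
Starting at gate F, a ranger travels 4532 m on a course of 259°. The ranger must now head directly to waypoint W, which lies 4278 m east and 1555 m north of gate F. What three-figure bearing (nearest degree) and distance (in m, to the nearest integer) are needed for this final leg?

Leg 1 (259°, 4532 m): east 4532 sin 259° = -4448.73, north 4532 cos 259° = -864.75
Current position: (-4448.73, -864.75). Target: (4278, 1555). Remaining: Δeast = 8726.73, Δnorth = 2419.75.
Bearing = atan2(8726.73, 2419.75) mod 360° = 74.50°; distance = √((8726.73)² + (2419.75)²) = 9055.996 m.

075°, 9056 m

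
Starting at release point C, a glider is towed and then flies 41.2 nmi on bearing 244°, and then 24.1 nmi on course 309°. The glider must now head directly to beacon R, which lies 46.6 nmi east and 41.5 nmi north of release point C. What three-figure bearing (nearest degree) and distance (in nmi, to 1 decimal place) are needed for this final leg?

Leg 1 (244°, 41.2 nmi): east 41.2 sin 244° = -37.03, north 41.2 cos 244° = -18.06
Leg 2 (309°, 24.1 nmi): east 24.1 sin 309° = -18.73, north 24.1 cos 309° = 15.17
Current position: (-55.76, -2.89). Target: (46.6, 41.5). Remaining: Δeast = 102.36, Δnorth = 44.39.
Bearing = atan2(102.36, 44.39) mod 360° = 66.55°; distance = √((102.36)² + (44.39)²) = 111.572 nmi.

067°, 111.6 nmi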